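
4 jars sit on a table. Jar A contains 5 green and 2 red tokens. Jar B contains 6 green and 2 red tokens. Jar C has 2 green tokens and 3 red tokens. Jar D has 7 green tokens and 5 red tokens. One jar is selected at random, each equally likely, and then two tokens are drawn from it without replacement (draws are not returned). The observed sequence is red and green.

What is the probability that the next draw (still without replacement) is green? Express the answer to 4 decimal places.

0.6173

The likelihood of the observed sequence under each hypothesis: P(data | jar A) = (2/7)(5/6) = 0.2381; P(data | jar B) = (2/8)(6/7) = 0.21429; P(data | jar C) = (3/5)(2/4) = 0.3; P(data | jar D) = (5/12)(7/11) = 0.26515.
Weighting by the prior gives 1/4 · 0.2381 = 0.059524, 1/4 · 0.21429 = 0.053571, 1/4 · 0.3 = 0.075, 1/4 · 0.26515 = 0.066288; these sum to 0.25438.
Dividing through by the total gives posterior P(jar A | data) = 0.23399, P(jar B | data) = 0.21059, P(jar C | data) = 0.29483, P(jar D | data) = 0.26058.
The predictive probability is P(green next | data) = (4/5)(0.23399) + (5/6)(0.21059) + (1/3)(0.29483) + (3/5)(0.26058) = 0.61732.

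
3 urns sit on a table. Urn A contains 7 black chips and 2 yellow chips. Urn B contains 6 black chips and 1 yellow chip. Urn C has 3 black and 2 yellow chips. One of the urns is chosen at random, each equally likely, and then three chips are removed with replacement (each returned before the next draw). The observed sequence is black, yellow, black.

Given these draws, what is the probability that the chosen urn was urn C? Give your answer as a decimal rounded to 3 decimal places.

0.376

Compute the likelihood of the observed sequence for each case: P(data | urn A) = (7/9)(2/9)(7/9) = 0.13443; P(data | urn B) = (6/7)(1/7)(6/7) = 0.10496; P(data | urn C) = (3/5)(2/5)(3/5) = 0.144.
Weighting by the prior gives 1/3 · 0.13443 = 0.04481, 1/3 · 0.10496 = 0.034985, 1/3 · 0.144 = 0.048; summing to 0.1278.
By Bayes' rule, P(urn C | data) = (0.048) / (0.1278) = 0.3756.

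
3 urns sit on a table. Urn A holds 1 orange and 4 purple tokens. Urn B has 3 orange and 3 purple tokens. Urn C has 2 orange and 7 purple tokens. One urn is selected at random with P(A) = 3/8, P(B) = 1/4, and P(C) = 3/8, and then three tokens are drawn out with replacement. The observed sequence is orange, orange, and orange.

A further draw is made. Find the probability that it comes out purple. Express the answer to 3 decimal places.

The likelihood of the observed sequence under each hypothesis: P(data | urn A) = (1/5)(1/5)(1/5) = 0.008; P(data | urn B) = (3/6)(3/6)(3/6) = 0.125; P(data | urn C) = (2/9)(2/9)(2/9) = 0.010974.
Weighting by the prior gives 3/8 · 0.008 = 0.003, 1/4 · 0.125 = 0.03125, 3/8 · 0.010974 = 0.0041152; summing to 0.038365.
Normalising, the posterior is P(urn A | data) = 0.078196, P(urn B | data) = 0.81454, P(urn C | data) = 0.10726.
So P(purple next | data) = Σ P(purple next | H) P(H | data) = (4/5)(0.078196) + (1/2)(0.81454) + (7/9)(0.10726) = 0.55325.

0.553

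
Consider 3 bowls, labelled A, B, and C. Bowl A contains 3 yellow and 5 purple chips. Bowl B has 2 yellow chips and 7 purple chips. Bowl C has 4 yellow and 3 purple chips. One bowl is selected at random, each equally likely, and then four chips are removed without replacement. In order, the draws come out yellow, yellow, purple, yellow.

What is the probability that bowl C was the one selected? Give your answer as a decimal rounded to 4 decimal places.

0.8276

For each hypothesis, P(data | H) works out to: P(data | bowl A) = (3/8)(2/7)(5/6)(1/5) = 1/56; P(data | bowl B) = (2/9)(1/8)(7/7)(0/6) = 0; P(data | bowl C) = (4/7)(3/6)(3/5)(2/4) = 3/35.
Multiplying each by its prior: 1/3 · 1/56 = 1/168, 1/3 · 0 = 0, 1/3 · 3/35 = 1/35; these sum to 29/840.
By Bayes' rule, P(bowl C | data) = (1/35) / (29/840) = 24/29.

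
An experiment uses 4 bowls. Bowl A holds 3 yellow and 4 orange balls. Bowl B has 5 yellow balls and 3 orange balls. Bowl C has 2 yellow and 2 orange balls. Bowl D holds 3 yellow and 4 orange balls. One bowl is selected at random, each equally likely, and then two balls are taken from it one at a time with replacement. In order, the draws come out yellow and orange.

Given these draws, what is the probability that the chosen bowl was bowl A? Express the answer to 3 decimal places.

Compute the likelihood of the observed sequence for each case: P(data | bowl A) = (3/7)(4/7) = 0.2449; P(data | bowl B) = (5/8)(3/8) = 0.23438; P(data | bowl C) = (2/4)(2/4) = 0.25; P(data | bowl D) = (3/7)(4/7) = 0.2449.
The prior-weighted likelihoods are 1/4 · 0.2449 = 0.061224, 1/4 · 0.23438 = 0.058594, 1/4 · 0.25 = 0.0625, 1/4 · 0.2449 = 0.061224; summing to 0.24354.
So P(bowl A | data) = (0.061224) / (0.24354) = 0.25139.

0.251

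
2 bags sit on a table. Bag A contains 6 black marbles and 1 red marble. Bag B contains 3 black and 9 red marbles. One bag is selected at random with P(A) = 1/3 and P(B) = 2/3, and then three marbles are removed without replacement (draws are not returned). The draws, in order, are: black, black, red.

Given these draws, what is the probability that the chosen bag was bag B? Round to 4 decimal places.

The likelihood of the observed sequence under each hypothesis: P(data | bag A) = (6/7)(5/6)(1/5) = 0.14286; P(data | bag B) = (3/12)(2/11)(9/10) = 0.040909.
Weighting by the prior gives 1/3 · 0.14286 = 0.047619, 2/3 · 0.040909 = 0.027273; summing to 0.074892.
Hence P(bag B | data) = (0.027273) / (0.074892) = 0.36416.

0.3642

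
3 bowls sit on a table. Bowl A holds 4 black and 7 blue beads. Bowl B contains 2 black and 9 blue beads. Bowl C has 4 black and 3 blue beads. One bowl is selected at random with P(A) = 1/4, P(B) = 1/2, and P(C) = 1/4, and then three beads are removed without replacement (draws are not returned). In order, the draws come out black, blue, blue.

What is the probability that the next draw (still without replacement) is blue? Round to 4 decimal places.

0.6770

Compute the likelihood of the observed sequence for each case: P(data | bowl A) = (4/11)(7/10)(6/9) = 0.1697; P(data | bowl B) = (2/11)(9/10)(8/9) = 0.14545; P(data | bowl C) = (4/7)(3/6)(2/5) = 0.11429.
Weighting by the prior gives 1/4 · 0.1697 = 0.042424, 1/2 · 0.14545 = 0.072727, 1/4 · 0.11429 = 0.028571; these sum to 0.14372.
Dividing through by the total gives posterior P(bowl A | data) = 0.29518, P(bowl B | data) = 0.50602, P(bowl C | data) = 0.1988.
The predictive probability is P(blue next | data) = (5/8)(0.29518) + (7/8)(0.50602) + (1/4)(0.1988) = 0.67696.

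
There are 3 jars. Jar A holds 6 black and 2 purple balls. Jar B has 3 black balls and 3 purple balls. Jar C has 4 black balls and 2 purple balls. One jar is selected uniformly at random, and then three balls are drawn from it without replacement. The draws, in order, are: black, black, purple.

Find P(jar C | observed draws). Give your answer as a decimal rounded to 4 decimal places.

The likelihood of the observed sequence under each hypothesis: P(data | jar A) = (6/8)(5/7)(2/6) = 5/28; P(data | jar B) = (3/6)(2/5)(3/4) = 3/20; P(data | jar C) = (4/6)(3/5)(2/4) = 1/5.
Weighting by the prior gives 1/3 · 5/28 = 5/84, 1/3 · 3/20 = 1/20, 1/3 · 1/5 = 1/15; with total 37/210.
By Bayes' rule, P(jar C | data) = (1/15) / (37/210) = 14/37.

0.3784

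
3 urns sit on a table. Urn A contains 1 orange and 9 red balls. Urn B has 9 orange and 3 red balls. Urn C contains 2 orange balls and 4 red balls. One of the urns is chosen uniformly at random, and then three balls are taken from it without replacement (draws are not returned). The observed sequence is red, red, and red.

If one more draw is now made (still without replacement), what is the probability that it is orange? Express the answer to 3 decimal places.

Under each hypothesis, the probability of the observed sequence is: P(data | urn A) = (9/10)(8/9)(7/8) = 7/10; P(data | urn B) = (3/12)(2/11)(1/10) = 1/220; P(data | urn C) = (4/6)(3/5)(2/4) = 1/5.
Multiplying each by its prior: 1/3 · 7/10 = 7/30, 1/3 · 1/220 = 1/660, 1/3 · 1/5 = 1/15; summing to 199/660.
Normalising, the posterior is P(urn A | data) = 154/199, P(urn B | data) = 1/199, P(urn C | data) = 44/199.
Averaging over the posterior, P(orange next | data) = (1/7)(154/199) + (1)(1/199) + (2/3)(44/199) = 157/597.

0.263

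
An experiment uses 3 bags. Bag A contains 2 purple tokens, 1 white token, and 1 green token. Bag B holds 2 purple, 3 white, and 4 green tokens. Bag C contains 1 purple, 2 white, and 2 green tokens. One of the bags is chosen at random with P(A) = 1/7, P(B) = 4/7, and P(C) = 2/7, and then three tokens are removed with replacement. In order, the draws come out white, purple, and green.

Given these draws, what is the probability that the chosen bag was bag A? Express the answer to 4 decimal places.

The likelihood of the observed sequence under each hypothesis: P(data | bag A) = (1/4)(2/4)(1/4) = 0.03125; P(data | bag B) = (3/9)(2/9)(4/9) = 0.032922; P(data | bag C) = (2/5)(1/5)(2/5) = 0.032.
Multiplying each by its prior: 1/7 · 0.03125 = 0.0044643, 4/7 · 0.032922 = 0.018812, 2/7 · 0.032 = 0.0091429; these sum to 0.03242.
So P(bag A | data) = (0.0044643) / (0.03242) = 0.1377.

0.1377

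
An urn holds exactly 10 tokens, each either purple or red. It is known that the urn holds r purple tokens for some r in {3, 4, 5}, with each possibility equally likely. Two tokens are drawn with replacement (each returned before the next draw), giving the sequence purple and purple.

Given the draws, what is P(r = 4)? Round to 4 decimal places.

0.3200

The likelihood of the observed sequence under each hypothesis: P(data | r = 3) = (3/10)(3/10) = 9/100; P(data | r = 4) = (4/10)(4/10) = 4/25; P(data | r = 5) = (5/10)(5/10) = 1/4.
Multiplying each by its prior: 1/3 · 9/100 = 3/100, 1/3 · 4/25 = 4/75, 1/3 · 1/4 = 1/12; these sum to 1/6.
Hence P(r = 4 | data) = (4/75) / (1/6) = 8/25.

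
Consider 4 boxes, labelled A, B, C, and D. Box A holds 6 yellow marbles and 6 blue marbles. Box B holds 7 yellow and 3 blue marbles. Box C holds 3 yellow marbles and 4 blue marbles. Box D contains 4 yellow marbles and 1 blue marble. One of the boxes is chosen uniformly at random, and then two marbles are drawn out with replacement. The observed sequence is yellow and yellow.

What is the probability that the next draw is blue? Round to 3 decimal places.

Under each hypothesis, the probability of the observed sequence is: P(data | box A) = (6/12)(6/12) = 0.25; P(data | box B) = (7/10)(7/10) = 0.49; P(data | box C) = (3/7)(3/7) = 0.18367; P(data | box D) = (4/5)(4/5) = 0.64.
Multiplying each by its prior: 1/4 · 0.25 = 0.0625, 1/4 · 0.49 = 0.1225, 1/4 · 0.18367 = 0.045918, 1/4 · 0.64 = 0.16; summing to 0.39092.
Normalising, the posterior is P(box A | data) = 0.15988, P(box B | data) = 0.31336, P(box C | data) = 0.11746, P(box D | data) = 0.40929.
Averaging over the posterior, P(blue next | data) = (1/2)(0.15988) + (3/10)(0.31336) + (4/7)(0.11746) + (1/5)(0.40929) = 0.32293.

0.323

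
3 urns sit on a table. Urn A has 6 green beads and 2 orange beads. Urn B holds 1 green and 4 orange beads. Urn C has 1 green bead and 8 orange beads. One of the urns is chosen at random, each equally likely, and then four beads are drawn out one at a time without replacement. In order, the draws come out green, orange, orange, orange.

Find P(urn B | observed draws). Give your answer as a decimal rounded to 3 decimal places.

0.643

The likelihood of the observed sequence under each hypothesis: P(data | urn A) = (6/8)(2/7)(1/6)(0/5) = 0; P(data | urn B) = (1/5)(4/4)(3/3)(2/2) = 1/5; P(data | urn C) = (1/9)(8/8)(7/7)(6/6) = 1/9.
The prior-weighted likelihoods are 1/3 · 0 = 0, 1/3 · 1/5 = 1/15, 1/3 · 1/9 = 1/27; summing to 14/135.
By Bayes' rule, P(urn B | data) = (1/15) / (14/135) = 9/14.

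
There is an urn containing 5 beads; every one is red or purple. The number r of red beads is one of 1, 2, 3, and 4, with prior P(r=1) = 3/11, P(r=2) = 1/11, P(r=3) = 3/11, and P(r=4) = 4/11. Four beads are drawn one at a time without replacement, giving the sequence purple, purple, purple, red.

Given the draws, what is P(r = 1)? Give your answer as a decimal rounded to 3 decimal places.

0.857

Under each hypothesis, the probability of the observed sequence is: P(data | r = 1) = (4/5)(3/4)(2/3)(1/2) = 1/5; P(data | r = 2) = (3/5)(2/4)(1/3)(2/2) = 1/10; P(data | r = 3) = (2/5)(1/4)(0/3) = 0; P(data | r = 4) = (1/5)(0/4) = 0.
Multiplying each by its prior: 3/11 · 1/5 = 3/55, 1/11 · 1/10 = 1/110, 3/11 · 0 = 0, 4/11 · 0 = 0; summing to 7/110.
So P(r = 1 | data) = (3/55) / (7/110) = 6/7.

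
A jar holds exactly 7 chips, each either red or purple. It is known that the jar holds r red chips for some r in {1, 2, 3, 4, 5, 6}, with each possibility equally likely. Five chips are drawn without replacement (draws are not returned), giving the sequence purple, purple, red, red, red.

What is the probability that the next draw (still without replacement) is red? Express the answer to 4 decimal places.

Under each hypothesis, the probability of the observed sequence is: P(data | r = 1) = (6/7)(5/6)(1/5)(0/4) = 0; P(data | r = 2) = (5/7)(4/6)(2/5)(1/4)(0/3) = 0; P(data | r = 3) = (4/7)(3/6)(3/5)(2/4)(1/3) = 1/35; P(data | r = 4) = (3/7)(2/6)(4/5)(3/4)(2/3) = 2/35; P(data | r = 5) = (2/7)(1/6)(5/5)(4/4)(3/3) = 1/21; P(data | r = 6) = (1/7)(0/6) = 0.
The prior-weighted likelihoods are 1/6 · 0 = 0, 1/6 · 0 = 0, 1/6 · 1/35 = 1/210, 1/6 · 2/35 = 1/105, 1/6 · 1/21 = 1/126, 1/6 · 0 = 0; with total 1/45.
The posterior is then P(r = 1 | data) = 0, P(r = 2 | data) = 0, P(r = 3 | data) = 3/14, P(r = 4 | data) = 3/7, P(r = 5 | data) = 5/14, P(r = 6 | data) = 0.
The predictive probability is P(red next | data) = (0)(3/14) + (1/2)(3/7) + (1)(5/14) = 4/7.

0.5714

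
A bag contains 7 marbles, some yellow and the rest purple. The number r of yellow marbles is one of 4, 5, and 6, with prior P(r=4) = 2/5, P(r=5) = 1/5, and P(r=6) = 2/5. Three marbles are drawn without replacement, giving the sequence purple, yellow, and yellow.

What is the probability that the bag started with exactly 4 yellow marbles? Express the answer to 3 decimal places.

For each hypothesis, P(data | H) works out to: P(data | r = 4) = (3/7)(4/6)(3/5) = 6/35; P(data | r = 5) = (2/7)(5/6)(4/5) = 4/21; P(data | r = 6) = (1/7)(6/6)(5/5) = 1/7.
Weighting by the prior gives 2/5 · 6/35 = 12/175, 1/5 · 4/21 = 4/105, 2/5 · 1/7 = 2/35; with total 86/525.
So P(r = 4 | data) = (12/175) / (86/525) = 18/43.

0.419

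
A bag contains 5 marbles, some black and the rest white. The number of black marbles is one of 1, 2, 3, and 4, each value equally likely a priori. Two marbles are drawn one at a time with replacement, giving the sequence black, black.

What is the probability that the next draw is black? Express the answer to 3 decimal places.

For each hypothesis, P(data | H) works out to: P(data | r = 1) = (1/5)(1/5) = 1/25; P(data | r = 2) = (2/5)(2/5) = 4/25; P(data | r = 3) = (3/5)(3/5) = 9/25; P(data | r = 4) = (4/5)(4/5) = 16/25.
The prior-weighted likelihoods are 1/4 · 1/25 = 1/100, 1/4 · 4/25 = 1/25, 1/4 · 9/25 = 9/100, 1/4 · 16/25 = 4/25; these sum to 3/10.
Normalising, the posterior is P(r = 1 | data) = 1/30, P(r = 2 | data) = 2/15, P(r = 3 | data) = 3/10, P(r = 4 | data) = 8/15.
The predictive probability is P(black next | data) = (1/5)(1/30) + (2/5)(2/15) + (3/5)(3/10) + (4/5)(8/15) = 2/3.

0.667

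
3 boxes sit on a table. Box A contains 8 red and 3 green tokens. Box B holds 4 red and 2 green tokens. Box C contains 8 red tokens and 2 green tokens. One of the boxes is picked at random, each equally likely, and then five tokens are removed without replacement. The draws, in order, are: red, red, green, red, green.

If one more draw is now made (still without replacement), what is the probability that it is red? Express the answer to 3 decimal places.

For each hypothesis, P(data | H) works out to: P(data | box A) = (8/11)(7/10)(3/9)(6/8)(2/7) = 0.036364; P(data | box B) = (4/6)(3/5)(2/4)(2/3)(1/2) = 0.066667; P(data | box C) = (8/10)(7/9)(2/8)(6/7)(1/6) = 0.022222.
Weighting by the prior gives 1/3 · 0.036364 = 0.012121, 1/3 · 0.066667 = 0.022222, 1/3 · 0.022222 = 0.0074074; summing to 0.041751.
Normalising, the posterior is P(box A | data) = 0.29032, P(box B | data) = 0.53226, P(box C | data) = 0.17742.
The predictive probability is P(red next | data) = (5/6)(0.29032) + (1)(0.53226) + (1)(0.17742) = 0.95161.

0.952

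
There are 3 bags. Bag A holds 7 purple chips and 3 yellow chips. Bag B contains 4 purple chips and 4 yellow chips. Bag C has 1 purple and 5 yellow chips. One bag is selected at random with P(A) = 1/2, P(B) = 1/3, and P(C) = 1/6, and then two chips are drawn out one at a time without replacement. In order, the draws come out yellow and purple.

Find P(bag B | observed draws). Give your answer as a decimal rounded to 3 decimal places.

Compute the likelihood of the observed sequence for each case: P(data | bag A) = (3/10)(7/9) = 7/30; P(data | bag B) = (4/8)(4/7) = 2/7; P(data | bag C) = (5/6)(1/5) = 1/6.
The prior-weighted likelihoods are 1/2 · 7/30 = 7/60, 1/3 · 2/7 = 2/21, 1/6 · 1/6 = 1/36; these sum to 151/630.
So P(bag B | data) = (2/21) / (151/630) = 60/151.

0.397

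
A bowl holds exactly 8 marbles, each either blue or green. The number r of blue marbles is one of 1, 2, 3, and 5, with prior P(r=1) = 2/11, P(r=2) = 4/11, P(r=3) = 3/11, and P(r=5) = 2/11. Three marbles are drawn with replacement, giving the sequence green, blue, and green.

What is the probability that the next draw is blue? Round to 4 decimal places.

0.3208

Compute the likelihood of the observed sequence for each case: P(data | r = 1) = (7/8)(1/8)(7/8) = 0.095703; P(data | r = 2) = (6/8)(2/8)(6/8) = 0.14062; P(data | r = 3) = (5/8)(3/8)(5/8) = 0.14648; P(data | r = 5) = (3/8)(5/8)(3/8) = 0.087891.
The prior-weighted likelihoods are 2/11 · 0.095703 = 0.017401, 4/11 · 0.14062 = 0.051136, 3/11 · 0.14648 = 0.03995, 2/11 · 0.087891 = 0.01598; with total 0.12447.
The posterior is then P(r = 1 | data) = 0.1398, P(r = 2 | data) = 0.41084, P(r = 3 | data) = 0.32097, P(r = 5 | data) = 0.12839.
So P(blue next | data) = Σ P(blue next | H) P(H | data) = (1/8)(0.1398) + (1/4)(0.41084) + (3/8)(0.32097) + (5/8)(0.12839) = 0.32079.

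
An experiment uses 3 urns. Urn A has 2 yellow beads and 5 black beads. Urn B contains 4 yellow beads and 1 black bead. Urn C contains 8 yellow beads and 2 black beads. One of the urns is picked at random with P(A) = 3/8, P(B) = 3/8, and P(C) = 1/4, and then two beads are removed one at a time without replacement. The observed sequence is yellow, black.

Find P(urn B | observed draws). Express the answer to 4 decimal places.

0.3593

For each hypothesis, P(data | H) works out to: P(data | urn A) = (2/7)(5/6) = 0.2381; P(data | urn B) = (4/5)(1/4) = 0.2; P(data | urn C) = (8/10)(2/9) = 0.17778.
Multiplying each by its prior: 3/8 · 0.2381 = 0.089286, 3/8 · 0.2 = 0.075, 1/4 · 0.17778 = 0.044444; with total 0.20873.
By Bayes' rule, P(urn B | data) = (0.075) / (0.20873) = 0.35932.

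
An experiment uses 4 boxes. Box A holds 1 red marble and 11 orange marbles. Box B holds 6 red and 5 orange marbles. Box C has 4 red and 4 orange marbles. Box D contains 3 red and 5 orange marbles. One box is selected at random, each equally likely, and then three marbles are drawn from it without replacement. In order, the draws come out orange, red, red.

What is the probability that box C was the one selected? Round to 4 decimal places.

Under each hypothesis, the probability of the observed sequence is: P(data | box A) = (11/12)(1/11)(0/10) = 0; P(data | box B) = (5/11)(6/10)(5/9) = 0.15152; P(data | box C) = (4/8)(4/7)(3/6) = 0.14286; P(data | box D) = (5/8)(3/7)(2/6) = 0.089286.
Multiplying each by its prior: 1/4 · 0 = 0, 1/4 · 0.15152 = 0.037879, 1/4 · 0.14286 = 0.035714, 1/4 · 0.089286 = 0.022321; these sum to 0.095915.
Therefore the posterior P(box C | data) = (0.035714) / (0.095915) = 0.37236.

0.3724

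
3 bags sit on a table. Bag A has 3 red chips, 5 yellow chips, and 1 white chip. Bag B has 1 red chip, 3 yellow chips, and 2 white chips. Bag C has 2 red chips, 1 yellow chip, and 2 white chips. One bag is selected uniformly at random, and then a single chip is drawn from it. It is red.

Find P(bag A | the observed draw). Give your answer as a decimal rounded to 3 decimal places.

0.370

The likelihood of this draw under each hypothesis: P(data | bag A) = (3/9) = 1/3; P(data | bag B) = (1/6) = 1/6; P(data | bag C) = (2/5) = 2/5.
Weighting by the prior gives 1/3 · 1/3 = 1/9, 1/3 · 1/6 = 1/18, 1/3 · 2/5 = 2/15; these sum to 3/10.
By Bayes' rule, P(bag A | data) = (1/9) / (3/10) = 10/27.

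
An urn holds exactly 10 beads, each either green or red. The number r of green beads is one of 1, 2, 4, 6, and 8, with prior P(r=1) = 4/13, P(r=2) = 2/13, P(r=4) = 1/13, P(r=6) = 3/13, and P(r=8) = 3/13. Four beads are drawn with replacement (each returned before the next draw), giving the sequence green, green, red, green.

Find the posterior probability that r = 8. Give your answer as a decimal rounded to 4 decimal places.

0.4945

The likelihood of the observed sequence under each hypothesis: P(data | r = 1) = (1/10)(1/10)(9/10)(1/10) = 0.0009; P(data | r = 2) = (2/10)(2/10)(8/10)(2/10) = 0.0064; P(data | r = 4) = (4/10)(4/10)(6/10)(4/10) = 0.0384; P(data | r = 6) = (6/10)(6/10)(4/10)(6/10) = 0.0864; P(data | r = 8) = (8/10)(8/10)(2/10)(8/10) = 0.1024.
The prior-weighted likelihoods are 4/13 · 0.0009 = 0.00027692, 2/13 · 0.0064 = 0.00098462, 1/13 · 0.0384 = 0.0029538, 3/13 · 0.0864 = 0.019938, 3/13 · 0.1024 = 0.023631; these sum to 0.047785.
Hence P(r = 8 | data) = (0.023631) / (0.047785) = 0.49453.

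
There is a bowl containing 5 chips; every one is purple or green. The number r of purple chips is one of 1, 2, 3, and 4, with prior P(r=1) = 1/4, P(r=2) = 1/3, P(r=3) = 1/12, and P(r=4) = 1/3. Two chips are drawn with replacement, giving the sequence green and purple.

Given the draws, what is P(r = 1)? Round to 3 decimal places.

0.207

Under each hypothesis, the probability of the observed sequence is: P(data | r = 1) = (4/5)(1/5) = 4/25; P(data | r = 2) = (3/5)(2/5) = 6/25; P(data | r = 3) = (2/5)(3/5) = 6/25; P(data | r = 4) = (1/5)(4/5) = 4/25.
Weighting by the prior gives 1/4 · 4/25 = 1/25, 1/3 · 6/25 = 2/25, 1/12 · 6/25 = 1/50, 1/3 · 4/25 = 4/75; these sum to 29/150.
Hence P(r = 1 | data) = (1/25) / (29/150) = 6/29.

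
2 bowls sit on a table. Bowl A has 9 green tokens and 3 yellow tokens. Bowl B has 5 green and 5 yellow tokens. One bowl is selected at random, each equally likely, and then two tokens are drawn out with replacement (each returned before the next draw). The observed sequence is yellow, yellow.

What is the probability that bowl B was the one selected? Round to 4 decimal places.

For each hypothesis, P(data | H) works out to: P(data | bowl A) = (3/12)(3/12) = 1/16; P(data | bowl B) = (5/10)(5/10) = 1/4.
Multiplying each by its prior: 1/2 · 1/16 = 1/32, 1/2 · 1/4 = 1/8; summing to 5/32.
By Bayes' rule, P(bowl B | data) = (1/8) / (5/32) = 4/5.

0.8000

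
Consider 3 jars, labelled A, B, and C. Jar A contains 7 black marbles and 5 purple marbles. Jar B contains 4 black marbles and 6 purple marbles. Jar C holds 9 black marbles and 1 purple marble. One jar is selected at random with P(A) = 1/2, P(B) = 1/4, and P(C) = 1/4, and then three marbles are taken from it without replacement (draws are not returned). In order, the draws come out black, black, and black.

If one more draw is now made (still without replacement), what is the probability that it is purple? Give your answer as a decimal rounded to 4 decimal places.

Compute the likelihood of the observed sequence for each case: P(data | jar A) = (7/12)(6/11)(5/10) = 0.15909; P(data | jar B) = (4/10)(3/9)(2/8) = 0.033333; P(data | jar C) = (9/10)(8/9)(7/8) = 0.7.
Multiplying each by its prior: 1/2 · 0.15909 = 0.079545, 1/4 · 0.033333 = 0.0083333, 1/4 · 0.7 = 0.175; summing to 0.26288.
Dividing through by the total gives posterior P(jar A | data) = 0.30259, P(jar B | data) = 0.0317, P(jar C | data) = 0.66571.
So P(purple next | data) = Σ P(purple next | H) P(H | data) = (5/9)(0.30259) + (6/7)(0.0317) + (1/7)(0.66571) = 0.29038.

0.2904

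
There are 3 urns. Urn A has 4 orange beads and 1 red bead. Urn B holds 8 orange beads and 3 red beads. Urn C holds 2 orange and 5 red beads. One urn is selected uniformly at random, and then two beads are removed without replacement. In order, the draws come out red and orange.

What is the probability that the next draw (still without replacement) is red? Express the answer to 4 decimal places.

Compute the likelihood of the observed sequence for each case: P(data | urn A) = (1/5)(4/4) = 0.2; P(data | urn B) = (3/11)(8/10) = 0.21818; P(data | urn C) = (5/7)(2/6) = 0.2381.
Multiplying each by its prior: 1/3 · 0.2 = 0.066667, 1/3 · 0.21818 = 0.072727, 1/3 · 0.2381 = 0.079365; summing to 0.21876.
Normalising, the posterior is P(urn A | data) = 0.30475, P(urn B | data) = 0.33245, P(urn C | data) = 0.3628.
The predictive probability is P(red next | data) = (0)(0.30475) + (2/9)(0.33245) + (4/5)(0.3628) = 0.36412.

0.3641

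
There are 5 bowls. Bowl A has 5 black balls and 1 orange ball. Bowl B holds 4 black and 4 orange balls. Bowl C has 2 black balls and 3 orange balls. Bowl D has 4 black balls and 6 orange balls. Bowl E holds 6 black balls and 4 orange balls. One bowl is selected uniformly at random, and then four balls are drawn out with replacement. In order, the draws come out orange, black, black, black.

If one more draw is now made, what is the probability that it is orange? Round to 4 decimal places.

0.3972

Compute the likelihood of the observed sequence for each case: P(data | bowl A) = (1/6)(5/6)(5/6)(5/6) = 0.096451; P(data | bowl B) = (4/8)(4/8)(4/8)(4/8) = 0.0625; P(data | bowl C) = (3/5)(2/5)(2/5)(2/5) = 0.0384; P(data | bowl D) = (6/10)(4/10)(4/10)(4/10) = 0.0384; P(data | bowl E) = (4/10)(6/10)(6/10)(6/10) = 0.0864.
The prior-weighted likelihoods are 1/5 · 0.096451 = 0.01929, 1/5 · 0.0625 = 0.0125, 1/5 · 0.0384 = 0.00768, 1/5 · 0.0384 = 0.00768, 1/5 · 0.0864 = 0.01728; summing to 0.06443.
Dividing through by the total gives posterior P(bowl A | data) = 0.2994, P(bowl B | data) = 0.19401, P(bowl C | data) = 0.1192, P(bowl D | data) = 0.1192, P(bowl E | data) = 0.2682.
The predictive probability is P(orange next | data) = (1/6)(0.2994) + (1/2)(0.19401) + (3/5)(0.1192) + (3/5)(0.1192) + (2/5)(0.2682) = 0.39722.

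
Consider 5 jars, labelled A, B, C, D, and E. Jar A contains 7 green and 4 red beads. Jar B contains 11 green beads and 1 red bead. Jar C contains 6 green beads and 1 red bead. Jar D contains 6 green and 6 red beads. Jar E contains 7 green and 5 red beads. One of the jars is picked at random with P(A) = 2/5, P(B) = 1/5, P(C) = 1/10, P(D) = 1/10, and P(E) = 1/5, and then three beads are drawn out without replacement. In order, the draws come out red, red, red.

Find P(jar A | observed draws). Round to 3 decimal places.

Compute the likelihood of the observed sequence for each case: P(data | jar A) = (4/11)(3/10)(2/9) = 4/165; P(data | jar B) = (1/12)(0/11) = 0; P(data | jar C) = (1/7)(0/6) = 0; P(data | jar D) = (6/12)(5/11)(4/10) = 1/11; P(data | jar E) = (5/12)(4/11)(3/10) = 1/22.
Multiplying each by its prior: 2/5 · 4/165 = 8/825, 1/5 · 0 = 0, 1/10 · 0 = 0, 1/10 · 1/11 = 1/110, 1/5 · 1/22 = 1/110; summing to 23/825.
By Bayes' rule, P(jar A | data) = (8/825) / (23/825) = 8/23.

0.348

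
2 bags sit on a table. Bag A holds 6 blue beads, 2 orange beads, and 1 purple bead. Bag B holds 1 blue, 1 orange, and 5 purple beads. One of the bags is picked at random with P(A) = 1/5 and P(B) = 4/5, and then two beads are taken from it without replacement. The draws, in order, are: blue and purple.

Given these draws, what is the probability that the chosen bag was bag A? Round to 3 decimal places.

For each hypothesis, P(data | H) works out to: P(data | bag A) = (6/9)(1/8) = 1/12; P(data | bag B) = (1/7)(5/6) = 5/42.
Multiplying each by its prior: 1/5 · 1/12 = 1/60, 4/5 · 5/42 = 2/21; these sum to 47/420.
So P(bag A | data) = (1/60) / (47/420) = 7/47.

0.149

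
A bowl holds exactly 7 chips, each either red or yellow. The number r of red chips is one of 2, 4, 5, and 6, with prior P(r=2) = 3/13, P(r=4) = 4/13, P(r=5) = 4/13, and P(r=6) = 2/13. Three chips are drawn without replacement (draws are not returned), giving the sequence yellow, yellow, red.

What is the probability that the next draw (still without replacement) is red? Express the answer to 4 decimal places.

0.5547

For each hypothesis, P(data | H) works out to: P(data | r = 2) = (5/7)(4/6)(2/5) = 0.19048; P(data | r = 4) = (3/7)(2/6)(4/5) = 0.11429; P(data | r = 5) = (2/7)(1/6)(5/5) = 0.047619; P(data | r = 6) = (1/7)(0/6) = 0.
Weighting by the prior gives 3/13 · 0.19048 = 0.043956, 4/13 · 0.11429 = 0.035165, 4/13 · 0.047619 = 0.014652, 2/13 · 0 = 0; these sum to 0.093773.
Dividing through by the total gives posterior P(r = 2 | data) = 0.46875, P(r = 4 | data) = 0.375, P(r = 5 | data) = 0.15625, P(r = 6 | data) = 0.
So P(red next | data) = Σ P(red next | H) P(H | data) = (1/4)(0.46875) + (3/4)(0.375) + (1)(0.15625) = 0.55469.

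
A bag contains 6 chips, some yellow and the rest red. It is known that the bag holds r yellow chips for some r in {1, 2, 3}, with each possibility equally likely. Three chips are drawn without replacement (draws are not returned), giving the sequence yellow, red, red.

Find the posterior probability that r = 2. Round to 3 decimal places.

0.387

For each hypothesis, P(data | H) works out to: P(data | r = 1) = (1/6)(5/5)(4/4) = 1/6; P(data | r = 2) = (2/6)(4/5)(3/4) = 1/5; P(data | r = 3) = (3/6)(3/5)(2/4) = 3/20.
Weighting by the prior gives 1/3 · 1/6 = 1/18, 1/3 · 1/5 = 1/15, 1/3 · 3/20 = 1/20; these sum to 31/180.
Hence P(r = 2 | data) = (1/15) / (31/180) = 12/31.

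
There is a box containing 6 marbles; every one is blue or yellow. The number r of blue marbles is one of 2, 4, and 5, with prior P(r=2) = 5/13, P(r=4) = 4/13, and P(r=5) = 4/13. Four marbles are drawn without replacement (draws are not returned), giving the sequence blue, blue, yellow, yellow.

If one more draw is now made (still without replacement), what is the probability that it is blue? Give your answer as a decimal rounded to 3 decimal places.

The likelihood of the observed sequence under each hypothesis: P(data | r = 2) = (2/6)(1/5)(4/4)(3/3) = 1/15; P(data | r = 4) = (4/6)(3/5)(2/4)(1/3) = 1/15; P(data | r = 5) = (5/6)(4/5)(1/4)(0/3) = 0.
Weighting by the prior gives 5/13 · 1/15 = 1/39, 4/13 · 1/15 = 4/195, 4/13 · 0 = 0; with total 3/65.
Dividing through by the total gives posterior P(r = 2 | data) = 5/9, P(r = 4 | data) = 4/9, P(r = 5 | data) = 0.
The predictive probability is P(blue next | data) = (0)(5/9) + (1)(4/9) = 4/9.

0.444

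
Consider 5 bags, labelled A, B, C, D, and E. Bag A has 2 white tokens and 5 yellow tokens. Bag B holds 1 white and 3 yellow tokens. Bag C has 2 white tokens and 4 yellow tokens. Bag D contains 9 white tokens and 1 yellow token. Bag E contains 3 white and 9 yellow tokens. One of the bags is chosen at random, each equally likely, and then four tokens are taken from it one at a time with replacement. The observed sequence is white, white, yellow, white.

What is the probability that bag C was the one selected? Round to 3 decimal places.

0.179

Compute the likelihood of the observed sequence for each case: P(data | bag A) = (2/7)(2/7)(5/7)(2/7) = 0.01666; P(data | bag B) = (1/4)(1/4)(3/4)(1/4) = 0.011719; P(data | bag C) = (2/6)(2/6)(4/6)(2/6) = 0.024691; P(data | bag D) = (9/10)(9/10)(1/10)(9/10) = 0.0729; P(data | bag E) = (3/12)(3/12)(9/12)(3/12) = 0.011719.
Multiplying each by its prior: 1/5 · 0.01666 = 0.0033319, 1/5 · 0.011719 = 0.0023437, 1/5 · 0.024691 = 0.0049383, 1/5 · 0.0729 = 0.01458, 1/5 · 0.011719 = 0.0023437; these sum to 0.027538.
Hence P(bag C | data) = (0.0049383) / (0.027538) = 0.17933.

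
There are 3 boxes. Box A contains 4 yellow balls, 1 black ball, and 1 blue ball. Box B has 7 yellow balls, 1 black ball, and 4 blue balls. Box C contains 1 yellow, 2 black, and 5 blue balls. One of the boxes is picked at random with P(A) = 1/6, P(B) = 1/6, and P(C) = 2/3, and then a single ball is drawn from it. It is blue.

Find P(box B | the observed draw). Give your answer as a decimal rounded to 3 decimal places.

0.111

For each hypothesis, P(data | H) works out to: P(data | box A) = (1/6) = 1/6; P(data | box B) = (4/12) = 1/3; P(data | box C) = (5/8) = 5/8.
Weighting by the prior gives 1/6 · 1/6 = 1/36, 1/6 · 1/3 = 1/18, 2/3 · 5/8 = 5/12; these sum to 1/2.
Therefore the posterior P(box B | data) = (1/18) / (1/2) = 1/9.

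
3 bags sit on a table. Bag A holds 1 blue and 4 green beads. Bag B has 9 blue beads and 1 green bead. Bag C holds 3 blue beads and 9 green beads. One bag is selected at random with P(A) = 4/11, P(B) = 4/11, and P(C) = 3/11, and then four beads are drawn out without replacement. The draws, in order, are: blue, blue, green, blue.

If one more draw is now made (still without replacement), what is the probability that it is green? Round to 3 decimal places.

0.033

Under each hypothesis, the probability of the observed sequence is: P(data | bag A) = (1/5)(0/4) = 0; P(data | bag B) = (9/10)(8/9)(1/8)(7/7) = 0.1; P(data | bag C) = (3/12)(2/11)(9/10)(1/9) = 0.0045455.
Multiplying each by its prior: 4/11 · 0 = 0, 4/11 · 0.1 = 0.036364, 3/11 · 0.0045455 = 0.0012397; these sum to 0.037603.
The posterior is then P(bag A | data) = 0, P(bag B | data) = 0.96703, P(bag C | data) = 0.032967.
So P(green next | data) = Σ P(green next | H) P(H | data) = (0)(0.96703) + (1)(0.032967) = 0.032967.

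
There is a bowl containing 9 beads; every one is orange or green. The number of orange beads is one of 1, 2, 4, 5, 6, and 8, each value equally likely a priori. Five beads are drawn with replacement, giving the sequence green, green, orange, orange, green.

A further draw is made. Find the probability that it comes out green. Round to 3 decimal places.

0.564

Compute the likelihood of the observed sequence for each case: P(data | r = 1) = (8/9)(8/9)(1/9)(1/9)(8/9) = 0.0086708; P(data | r = 2) = (7/9)(7/9)(2/9)(2/9)(7/9) = 0.023235; P(data | r = 4) = (5/9)(5/9)(4/9)(4/9)(5/9) = 0.03387; P(data | r = 5) = (4/9)(4/9)(5/9)(5/9)(4/9) = 0.027096; P(data | r = 6) = (3/9)(3/9)(6/9)(6/9)(3/9) = 0.016461; P(data | r = 8) = (1/9)(1/9)(8/9)(8/9)(1/9) = 0.0010838.
Weighting by the prior gives 1/6 · 0.0086708 = 0.0014451, 1/6 · 0.023235 = 0.0038725, 1/6 · 0.03387 = 0.005645, 1/6 · 0.027096 = 0.004516, 1/6 · 0.016461 = 0.0027435, 1/6 · 0.0010838 = 0.00018064; with total 0.018403.
The posterior is then P(r = 1 | data) = 0.078528, P(r = 2 | data) = 0.21043, P(r = 4 | data) = 0.30675, P(r = 5 | data) = 0.2454, P(r = 6 | data) = 0.14908, P(r = 8 | data) = 0.009816.
So P(green next | data) = Σ P(green next | H) P(H | data) = (8/9)(0.078528) + (7/9)(0.21043) + (5/9)(0.30675) + (4/9)(0.2454) + (1/3)(0.14908) + (1/9)(0.009816) = 0.56374.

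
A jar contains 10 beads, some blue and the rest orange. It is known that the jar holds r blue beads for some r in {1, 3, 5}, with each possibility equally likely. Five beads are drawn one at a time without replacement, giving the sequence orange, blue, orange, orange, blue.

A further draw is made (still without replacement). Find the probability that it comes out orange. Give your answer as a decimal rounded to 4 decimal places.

Under each hypothesis, the probability of the observed sequence is: P(data | r = 1) = (9/10)(1/9)(8/8)(7/7)(0/6) = 0; P(data | r = 3) = (7/10)(3/9)(6/8)(5/7)(2/6) = 0.041667; P(data | r = 5) = (5/10)(5/9)(4/8)(3/7)(4/6) = 0.039683.
Multiplying each by its prior: 1/3 · 0 = 0, 1/3 · 0.041667 = 0.013889, 1/3 · 0.039683 = 0.013228; with total 0.027116.
The posterior is then P(r = 1 | data) = 0, P(r = 3 | data) = 0.5122, P(r = 5 | data) = 0.4878.
So P(orange next | data) = Σ P(orange next | H) P(H | data) = (4/5)(0.5122) + (2/5)(0.4878) = 0.60488.

0.6049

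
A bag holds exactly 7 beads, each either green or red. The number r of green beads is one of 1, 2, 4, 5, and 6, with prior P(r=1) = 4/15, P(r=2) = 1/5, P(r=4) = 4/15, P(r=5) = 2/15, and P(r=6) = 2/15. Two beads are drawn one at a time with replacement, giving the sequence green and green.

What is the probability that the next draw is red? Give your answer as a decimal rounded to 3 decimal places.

0.317

Under each hypothesis, the probability of the observed sequence is: P(data | r = 1) = (1/7)(1/7) = 1/49; P(data | r = 2) = (2/7)(2/7) = 4/49; P(data | r = 4) = (4/7)(4/7) = 16/49; P(data | r = 5) = (5/7)(5/7) = 25/49; P(data | r = 6) = (6/7)(6/7) = 36/49.
Multiplying each by its prior: 4/15 · 1/49 = 4/735, 1/5 · 4/49 = 4/245, 4/15 · 16/49 = 64/735, 2/15 · 25/49 = 10/147, 2/15 · 36/49 = 24/245; with total 202/735.
The posterior is then P(r = 1 | data) = 2/101, P(r = 2 | data) = 6/101, P(r = 4 | data) = 32/101, P(r = 5 | data) = 25/101, P(r = 6 | data) = 36/101.
Averaging over the posterior, P(red next | data) = (6/7)(2/101) + (5/7)(6/101) + (3/7)(32/101) + (2/7)(25/101) + (1/7)(36/101) = 32/101.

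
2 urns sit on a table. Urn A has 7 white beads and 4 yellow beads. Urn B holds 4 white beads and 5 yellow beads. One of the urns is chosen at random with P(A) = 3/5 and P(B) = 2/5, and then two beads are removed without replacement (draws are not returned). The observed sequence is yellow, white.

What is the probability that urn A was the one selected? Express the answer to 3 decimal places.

The likelihood of the observed sequence under each hypothesis: P(data | urn A) = (4/11)(7/10) = 0.25455; P(data | urn B) = (5/9)(4/8) = 0.27778.
Weighting by the prior gives 3/5 · 0.25455 = 0.15273, 2/5 · 0.27778 = 0.11111; with total 0.26384.
Hence P(urn A | data) = (0.15273) / (0.26384) = 0.57887.

0.579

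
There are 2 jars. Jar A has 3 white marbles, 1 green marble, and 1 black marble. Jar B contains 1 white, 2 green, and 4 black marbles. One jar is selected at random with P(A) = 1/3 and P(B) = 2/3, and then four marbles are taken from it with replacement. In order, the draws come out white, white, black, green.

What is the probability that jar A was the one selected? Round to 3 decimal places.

0.684

For each hypothesis, P(data | H) works out to: P(data | jar A) = (3/5)(3/5)(1/5)(1/5) = 0.0144; P(data | jar B) = (1/7)(1/7)(4/7)(2/7) = 0.0033319.
Multiplying each by its prior: 1/3 · 0.0144 = 0.0048, 2/3 · 0.0033319 = 0.0022213; with total 0.0070213.
Therefore the posterior P(jar A | data) = (0.0048) / (0.0070213) = 0.68363.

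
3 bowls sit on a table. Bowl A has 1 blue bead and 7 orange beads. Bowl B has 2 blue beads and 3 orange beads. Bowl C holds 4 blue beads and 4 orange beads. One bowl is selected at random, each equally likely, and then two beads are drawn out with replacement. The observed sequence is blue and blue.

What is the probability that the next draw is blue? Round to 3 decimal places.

Compute the likelihood of the observed sequence for each case: P(data | bowl A) = (1/8)(1/8) = 0.015625; P(data | bowl B) = (2/5)(2/5) = 0.16; P(data | bowl C) = (4/8)(4/8) = 0.25.
The prior-weighted likelihoods are 1/3 · 0.015625 = 0.0052083, 1/3 · 0.16 = 0.053333, 1/3 · 0.25 = 0.083333; with total 0.14188.
Dividing through by the total gives posterior P(bowl A | data) = 0.036711, P(bowl B | data) = 0.37592, P(bowl C | data) = 0.58737.
So P(blue next | data) = Σ P(blue next | H) P(H | data) = (1/8)(0.036711) + (2/5)(0.37592) + (1/2)(0.58737) = 0.44864.

0.449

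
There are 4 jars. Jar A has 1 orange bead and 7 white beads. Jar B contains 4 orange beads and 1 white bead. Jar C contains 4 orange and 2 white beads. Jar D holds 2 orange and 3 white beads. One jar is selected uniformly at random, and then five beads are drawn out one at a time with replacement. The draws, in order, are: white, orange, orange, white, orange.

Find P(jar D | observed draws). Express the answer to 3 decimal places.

For each hypothesis, P(data | H) works out to: P(data | jar A) = (7/8)(1/8)(1/8)(7/8)(1/8) = 0.0014954; P(data | jar B) = (1/5)(4/5)(4/5)(1/5)(4/5) = 0.02048; P(data | jar C) = (2/6)(4/6)(4/6)(2/6)(4/6) = 0.032922; P(data | jar D) = (3/5)(2/5)(2/5)(3/5)(2/5) = 0.02304.
Multiplying each by its prior: 1/4 · 0.0014954 = 0.00037384, 1/4 · 0.02048 = 0.00512, 1/4 · 0.032922 = 0.0082305, 1/4 · 0.02304 = 0.00576; with total 0.019484.
So P(jar D | data) = (0.00576) / (0.019484) = 0.29562.

0.296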